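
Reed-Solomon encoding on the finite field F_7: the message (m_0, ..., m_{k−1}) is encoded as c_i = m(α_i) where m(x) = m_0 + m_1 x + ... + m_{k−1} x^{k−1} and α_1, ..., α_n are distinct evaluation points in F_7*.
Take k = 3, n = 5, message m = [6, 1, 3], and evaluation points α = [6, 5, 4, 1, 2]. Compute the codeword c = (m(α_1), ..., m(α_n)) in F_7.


c = [1, 2, 2, 3, 6]

Message polynomial: m(x) = 6 + 1·x + 3·x^2 (mod 7).
For each evaluation point α_i, compute m(α_i) mod 7:
  α_1 = 6: Horner steps 3 → 5 → 1, so m(6) = 1.
  α_2 = 5: Horner steps 3 → 2 → 2, so m(5) = 2.
  α_3 = 4: Horner steps 3 → 6 → 2, so m(4) = 2.
  α_4 = 1: Horner steps 3 → 4 → 3, so m(1) = 3.
  α_5 = 2: Horner steps 3 → 0 → 6, so m(2) = 6.
Codeword c = [1, 2, 2, 3, 6] ∈ F_7^5.


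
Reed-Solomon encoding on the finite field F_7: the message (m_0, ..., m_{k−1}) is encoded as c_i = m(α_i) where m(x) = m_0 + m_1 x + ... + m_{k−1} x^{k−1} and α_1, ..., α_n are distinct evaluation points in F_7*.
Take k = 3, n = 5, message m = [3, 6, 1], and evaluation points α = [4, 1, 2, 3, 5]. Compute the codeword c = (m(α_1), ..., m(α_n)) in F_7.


c = [1, 3, 5, 2, 2]

Message polynomial: m(x) = 3 + 6·x + 1·x^2 (mod 7).
For each evaluation point α_i, compute m(α_i) mod 7:
  α_1 = 4: Horner steps 1 → 3 → 1, so m(4) = 1.
  α_2 = 1: Horner steps 1 → 0 → 3, so m(1) = 3.
  α_3 = 2: Horner steps 1 → 1 → 5, so m(2) = 5.
  α_4 = 3: Horner steps 1 → 2 → 2, so m(3) = 2.
  α_5 = 5: Horner steps 1 → 4 → 2, so m(5) = 2.
Codeword c = [1, 3, 5, 2, 2] ∈ F_7^5.


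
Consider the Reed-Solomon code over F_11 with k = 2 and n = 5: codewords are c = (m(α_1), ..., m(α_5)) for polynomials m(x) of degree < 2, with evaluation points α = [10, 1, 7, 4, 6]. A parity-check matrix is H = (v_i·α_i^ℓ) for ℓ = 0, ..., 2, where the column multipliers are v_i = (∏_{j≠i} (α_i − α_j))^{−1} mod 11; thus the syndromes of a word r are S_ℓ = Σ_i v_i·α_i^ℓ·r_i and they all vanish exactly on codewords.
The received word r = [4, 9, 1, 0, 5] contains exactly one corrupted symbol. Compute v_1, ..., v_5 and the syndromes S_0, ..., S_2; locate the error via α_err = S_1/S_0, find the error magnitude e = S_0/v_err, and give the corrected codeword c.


S = (10, 4, 6), error at position 3, error magnitude e = 10, c = [4, 9, 2, 0, 5].

Step 1: column multipliers v_i = (∏_{j≠i}(α_i − α_j))^{−1} mod 11.
  i = 1 (α = 10): (10−1)(10−7)(10−4)(10−6) = 9·3·6·4 = 648 ≡ 10, so v_1 = 10^{−1} = 10 (mod 11).
  i = 2 (α = 1): (1−10)(1−7)(1−4)(1−6) = (−9)·(−6)·(−3)·(−5) = 810 ≡ 7, so v_2 = 7^{−1} = 8 (mod 11).
  i = 3 (α = 7): (7−10)(7−1)(7−4)(7−6) = (−3)·6·3·1 = −54 ≡ 1, so v_3 = 1^{−1} = 1 (mod 11).
  i = 4 (α = 4): (4−10)(4−1)(4−7)(4−6) = (−6)·3·(−3)·(−2) = −108 ≡ 2, so v_4 = 2^{−1} = 6 (mod 11).
  i = 5 (α = 6): (6−10)(6−1)(6−7)(6−4) = (−4)·5·(−1)·2 = 40 ≡ 7, so v_5 = 7^{−1} = 8 (mod 11).
  v = [10, 8, 1, 6, 8].
Step 2: syndromes of r = [4, 9, 1, 0, 5] (all sums mod 11).
  S_0 = Σ v_i r_i = 10·4 + 8·9 + 1·1 + 6·0 + 8·5 = 153 ≡ 10.
  S_1 = Σ v_i α_i r_i = 10·10·4 + 8·1·9 + 1·7·1 + 6·4·0 + 8·6·5 = 719 ≡ 4.
  α_i^2 mod 11 = [1, 1, 5, 5, 3].
  S_2 = Σ v_i α_i^2 r_i = 10·1·4 + 8·1·9 + 1·5·1 + 6·5·0 + 8·3·5 = 237 ≡ 6.
  S = (10, 4, 6) ≠ 0, so r is not a codeword (an error is present).
Step 3: locate the error. For a single error e at position i, S_ℓ = v_i·e·α_i^ℓ, so α_err = S_1/S_0.
  S_0^{−1} = 10^{−1} = 10 (mod 11), so α_err = 4·10 = 40 ≡ 7 = α_3. Error position i = 3.
  Consistency check: S_2/S_1 = 6·3 = 18 ≡ 7 = α_err ✓ (single-error assumption holds).
Step 4: error magnitude e = S_0/v_3 = S_0·∏_{j≠3}(α_3 − α_j) = 10·1 = 10 ≡ 10 (mod 11).
Step 5: correct position 3: c_3 = r_3 − e = 1 − 10 ≡ 2 (mod 11). Hence c = [4, 9, 2, 0, 5].
  Check: interpolating c through the α_i gives m(x) = 1 + 8·x (degree < 2) with m(α_i) = c_i for every i, so c is indeed a codeword.


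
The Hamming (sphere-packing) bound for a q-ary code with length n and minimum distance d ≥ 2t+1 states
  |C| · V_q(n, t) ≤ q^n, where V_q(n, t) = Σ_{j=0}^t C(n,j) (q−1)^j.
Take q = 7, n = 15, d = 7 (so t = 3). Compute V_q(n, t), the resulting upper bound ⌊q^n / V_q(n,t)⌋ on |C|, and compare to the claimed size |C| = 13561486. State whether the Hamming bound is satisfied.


V_q(n, t) = 102151, q^n = 4747561509943, Hamming bound = 46475918, |C| = 13561486 ≤ bound (satisfied).

Step 1: Compute V_q(n, t) = Σ_{j=0}^3 C(n, j) (q−1)^j.
  j = 0: C(15,0)·(6)^0 = 1·1 = 1.
  j = 1: C(15,1)·(6)^1 = 15·6 = 90.
  j = 2: C(15,2)·(6)^2 = 105·36 = 3780.
  j = 3: C(15,3)·(6)^3 = 455·216 = 98280.
  V_q(n, t) = 1 + 90 + 3780 + 98280 = 102151.
Step 2: q^n = 7^15 = 4747561509943.
Step 3: Hamming bound ⌊q^n / V_q(n,t)⌋ = ⌊4747561509943/102151⌋ = 46475918.
Step 4: Compare |C| = 13561486 to 46475918: satisfied.
The claimed |C| lies below the Hamming bound.


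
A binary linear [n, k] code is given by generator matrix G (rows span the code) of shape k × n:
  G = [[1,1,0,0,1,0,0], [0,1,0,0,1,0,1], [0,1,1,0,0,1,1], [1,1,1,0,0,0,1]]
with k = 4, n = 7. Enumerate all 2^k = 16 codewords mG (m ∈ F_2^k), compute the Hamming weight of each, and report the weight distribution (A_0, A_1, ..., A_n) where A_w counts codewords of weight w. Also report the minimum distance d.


Weight distribution: A_0 = 1, A_2 = 4, A_3 = 6, A_4 = 3, A_5 = 2. Minimum distance d = 2.

Enumerate all 2^4 = 16 messages m ∈ F_2^4.
For each, compute codeword c = mG in F_2^7, then tally its weight.
  m = 0000 → c = 0000000, weight = 0.
  m = 1000 → c = 1100100, weight = 3.
  m = 0100 → c = 0100101, weight = 3.
  m = 1100 → c = 1000001, weight = 2.
  m = 0010 → c = 0110011, weight = 4.
  m = 1010 → c = 1010111, weight = 5.
  m = 0110 → c = 0010110, weight = 3.
  m = 1110 → c = 1110010, weight = 4.
  m = 0001 → c = 1110001, weight = 4.
  m = 1001 → c = 0010101, weight = 3.
  m = 0101 → c = 1010100, weight = 3.
  m = 1101 → c = 0110000, weight = 2.
  m = 0011 → c = 1000010, weight = 2.
  m = 1011 → c = 0100110, weight = 3.
  m = 0111 → c = 1100111, weight = 5.
  m = 1111 → c = 0000011, weight = 2.
Tally weights:
  weight 0: 1 codewords.
  weight 2: 4 codewords.
  weight 3: 6 codewords.
  weight 4: 3 codewords.
  weight 5: 2 codewords.
Minimum distance d = smallest w > 0 with A_w > 0 = 2.
Sanity: Σ A_w = 16 = 2^4 = 16 ✓.


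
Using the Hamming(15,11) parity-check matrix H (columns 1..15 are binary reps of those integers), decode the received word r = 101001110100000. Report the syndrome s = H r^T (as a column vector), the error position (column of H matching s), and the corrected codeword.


s = (0, 0, 0, 1)^T, error position = 1, corrected codeword c = 001001110100000

Compute s = H r^T mod 2 one row at a time:
  s_1 = 1 + 0 + 1 + 0 + 0 + 0 + 0 + 0 = 2 ≡ 0 (mod 2).
  s_2 = 0 + 0 + 1 + 1 + 0 + 0 + 0 + 0 = 2 ≡ 0 (mod 2).
  s_3 = 0 + 1 + 1 + 1 + 1 + 0 + 0 + 0 = 4 ≡ 0 (mod 2).
  s_4 = 1 + 1 + 0 + 1 + 0 + 0 + 0 + 0 = 3 ≡ 1 (mod 2).
s = (0, 0, 0, 1)^T — this equals column 1 of H (binary 0001), so error is at position 1.
Correct: flip bit 1 of r = 101001110100000 to get c = 001001110100000.


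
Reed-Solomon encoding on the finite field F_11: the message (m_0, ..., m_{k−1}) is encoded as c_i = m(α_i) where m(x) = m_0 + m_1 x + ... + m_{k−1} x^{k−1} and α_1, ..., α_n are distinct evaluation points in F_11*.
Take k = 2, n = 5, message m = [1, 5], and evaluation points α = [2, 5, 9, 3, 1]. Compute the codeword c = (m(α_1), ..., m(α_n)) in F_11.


c = [0, 4, 2, 5, 6]

Message polynomial: m(x) = 1 + 5·x (mod 11).
For each evaluation point α_i, compute m(α_i) mod 11:
  α_1 = 2: Horner steps 5 → 0, so m(2) = 0.
  α_2 = 5: Horner steps 5 → 4, so m(5) = 4.
  α_3 = 9: Horner steps 5 → 2, so m(9) = 2.
  α_4 = 3: Horner steps 5 → 5, so m(3) = 5.
  α_5 = 1: Horner steps 5 → 6, so m(1) = 6.
Codeword c = [0, 4, 2, 5, 6] ∈ F_11^5.


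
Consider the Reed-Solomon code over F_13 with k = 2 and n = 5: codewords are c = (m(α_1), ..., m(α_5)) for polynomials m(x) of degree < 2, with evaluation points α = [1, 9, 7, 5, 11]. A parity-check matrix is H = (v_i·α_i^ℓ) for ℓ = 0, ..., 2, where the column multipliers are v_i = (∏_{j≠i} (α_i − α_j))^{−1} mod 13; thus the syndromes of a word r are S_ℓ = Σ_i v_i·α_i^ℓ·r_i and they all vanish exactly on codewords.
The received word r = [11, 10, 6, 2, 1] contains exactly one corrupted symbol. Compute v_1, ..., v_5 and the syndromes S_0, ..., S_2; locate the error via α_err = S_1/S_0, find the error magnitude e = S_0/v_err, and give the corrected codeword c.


S = (12, 12, 12), error at position 1, error magnitude e = 4, c = [7, 10, 6, 2, 1].

Step 1: column multipliers v_i = (∏_{j≠i}(α_i − α_j))^{−1} mod 13.
  i = 1 (α = 1): (1−9)(1−7)(1−5)(1−11) = (−8)·(−6)·(−4)·(−10) = 1920 ≡ 9, so v_1 = 9^{−1} = 3 (mod 13).
  i = 2 (α = 9): (9−1)(9−7)(9−5)(9−11) = 8·2·4·(−2) = −128 ≡ 2, so v_2 = 2^{−1} = 7 (mod 13).
  i = 3 (α = 7): (7−1)(7−9)(7−5)(7−11) = 6·(−2)·2·(−4) = 96 ≡ 5, so v_3 = 5^{−1} = 8 (mod 13).
  i = 4 (α = 5): (5−1)(5−9)(5−7)(5−11) = 4·(−4)·(−2)·(−6) = −192 ≡ 3, so v_4 = 3^{−1} = 9 (mod 13).
  i = 5 (α = 11): (11−1)(11−9)(11−7)(11−5) = 10·2·4·6 = 480 ≡ 12, so v_5 = 12^{−1} = 12 (mod 13).
  v = [3, 7, 8, 9, 12].
Step 2: syndromes of r = [11, 10, 6, 2, 1] (all sums mod 13).
  S_0 = Σ v_i r_i = 3·11 + 7·10 + 8·6 + 9·2 + 12·1 = 181 ≡ 12.
  S_1 = Σ v_i α_i r_i = 3·1·11 + 7·9·10 + 8·7·6 + 9·5·2 + 12·11·1 = 1221 ≡ 12.
  α_i^2 mod 13 = [1, 3, 10, 12, 4].
  S_2 = Σ v_i α_i^2 r_i = 3·1·11 + 7·3·10 + 8·10·6 + 9·12·2 + 12·4·1 = 987 ≡ 12.
  S = (12, 12, 12) ≠ 0, so r is not a codeword (an error is present).
Step 3: locate the error. For a single error e at position i, S_ℓ = v_i·e·α_i^ℓ, so α_err = S_1/S_0.
  S_0^{−1} = 12^{−1} = 12 (mod 13), so α_err = 12·12 = 144 ≡ 1 = α_1. Error position i = 1.
  Consistency check: S_2/S_1 = 12·12 = 144 ≡ 1 = α_err ✓ (single-error assumption holds).
Step 4: error magnitude e = S_0/v_1 = S_0·∏_{j≠1}(α_1 − α_j) = 12·9 = 108 ≡ 4 (mod 13).
Step 5: correct position 1: c_1 = r_1 − e = 11 − 4 ≡ 7 (mod 13). Hence c = [7, 10, 6, 2, 1].
  Check: interpolating c through the α_i gives m(x) = 5 + 2·x (degree < 2) with m(α_i) = c_i for every i, so c is indeed a codeword.


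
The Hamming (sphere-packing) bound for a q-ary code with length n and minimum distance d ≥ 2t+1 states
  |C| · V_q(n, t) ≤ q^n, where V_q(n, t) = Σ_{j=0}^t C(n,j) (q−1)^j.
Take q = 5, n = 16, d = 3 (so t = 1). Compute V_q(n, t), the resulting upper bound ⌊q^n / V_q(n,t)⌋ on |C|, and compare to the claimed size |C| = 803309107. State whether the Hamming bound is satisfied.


V_q(n, t) = 65, q^n = 152587890625, Hamming bound = 2347506009, |C| = 803309107 ≤ bound (satisfied).

Step 1: Compute V_q(n, t) = Σ_{j=0}^1 C(n, j) (q−1)^j.
  j = 0: C(16,0)·(4)^0 = 1·1 = 1.
  j = 1: C(16,1)·(4)^1 = 16·4 = 64.
  V_q(n, t) = 1 + 64 = 65.
Step 2: q^n = 5^16 = 152587890625.
Step 3: Hamming bound ⌊q^n / V_q(n,t)⌋ = ⌊152587890625/65⌋ = 2347506009.
Step 4: Compare |C| = 803309107 to 2347506009: satisfied.
The claimed |C| lies below the Hamming bound.


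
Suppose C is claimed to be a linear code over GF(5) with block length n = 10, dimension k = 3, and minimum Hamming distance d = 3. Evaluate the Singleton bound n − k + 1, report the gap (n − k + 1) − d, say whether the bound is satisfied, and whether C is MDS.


Singleton RHS = n − k + 1 = 8, slack = 5, bound satisfied, not MDS.

Singleton bound: d ≤ n − k + 1.
Here n = 10, k = 3, so n − k + 1 = 8.
Given d = 3, check d ≤ 8: YES.
Slack = (n − k + 1) − d = 5.
The code is NOT MDS (slack = 5 > 0).
Description: the claimed parameters are [10, 3, 3]_5; such a code would be non-MDS.


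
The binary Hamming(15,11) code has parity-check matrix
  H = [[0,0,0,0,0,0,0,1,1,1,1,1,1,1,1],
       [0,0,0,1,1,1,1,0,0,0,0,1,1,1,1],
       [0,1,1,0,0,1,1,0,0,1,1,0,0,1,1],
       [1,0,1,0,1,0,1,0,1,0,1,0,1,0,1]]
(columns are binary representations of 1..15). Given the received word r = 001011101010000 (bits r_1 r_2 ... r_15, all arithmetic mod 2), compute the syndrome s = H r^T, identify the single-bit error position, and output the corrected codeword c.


s = (0, 1, 0, 1)^T, error position = 5, corrected codeword c = 001001101010000

Compute s = H r^T mod 2 one row at a time:
  s_1 = 0 + 1 + 0 + 1 + 0 + 0 + 0 + 0 = 2 ≡ 0 (mod 2).
  s_2 = 0 + 1 + 1 + 1 + 0 + 0 + 0 + 0 = 3 ≡ 1 (mod 2).
  s_3 = 0 + 1 + 1 + 1 + 0 + 1 + 0 + 0 = 4 ≡ 0 (mod 2).
  s_4 = 0 + 1 + 1 + 1 + 1 + 1 + 0 + 0 = 5 ≡ 1 (mod 2).
s = (0, 1, 0, 1)^T — this equals column 5 of H (binary 0101), so error is at position 5.
Correct: flip bit 5 of r = 001011101010000 to get c = 001001101010000.


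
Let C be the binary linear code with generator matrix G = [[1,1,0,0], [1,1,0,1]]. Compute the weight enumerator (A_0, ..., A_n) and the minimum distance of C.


Weight distribution: A_0 = 1, A_1 = 1, A_2 = 1, A_3 = 1. Minimum distance d = 1.

Enumerate all 2^2 = 4 messages m ∈ F_2^2.
For each, compute codeword c = mG in F_2^4, then tally its weight.
  m = 00 → c = 0000, weight = 0.
  m = 10 → c = 1100, weight = 2.
  m = 01 → c = 1101, weight = 3.
  m = 11 → c = 0001, weight = 1.
Tally weights:
  weight 0: 1 codewords.
  weight 1: 1 codewords.
  weight 2: 1 codewords.
  weight 3: 1 codewords.
Minimum distance d = smallest w > 0 with A_w > 0 = 1.
Sanity: Σ A_w = 4 = 2^2 = 4 ✓.


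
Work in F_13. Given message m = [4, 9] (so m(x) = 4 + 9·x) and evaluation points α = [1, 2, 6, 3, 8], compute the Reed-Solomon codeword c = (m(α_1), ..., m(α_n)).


c = [0, 9, 6, 5, 11]

Message polynomial: m(x) = 4 + 9·x (mod 13).
For each evaluation point α_i, compute m(α_i) mod 13:
  α_1 = 1: Horner steps 9 → 0, so m(1) = 0.
  α_2 = 2: Horner steps 9 → 9, so m(2) = 9.
  α_3 = 6: Horner steps 9 → 6, so m(6) = 6.
  α_4 = 3: Horner steps 9 → 5, so m(3) = 5.
  α_5 = 8: Horner steps 9 → 11, so m(8) = 11.
Codeword c = [0, 9, 6, 5, 11] ∈ F_13^5.


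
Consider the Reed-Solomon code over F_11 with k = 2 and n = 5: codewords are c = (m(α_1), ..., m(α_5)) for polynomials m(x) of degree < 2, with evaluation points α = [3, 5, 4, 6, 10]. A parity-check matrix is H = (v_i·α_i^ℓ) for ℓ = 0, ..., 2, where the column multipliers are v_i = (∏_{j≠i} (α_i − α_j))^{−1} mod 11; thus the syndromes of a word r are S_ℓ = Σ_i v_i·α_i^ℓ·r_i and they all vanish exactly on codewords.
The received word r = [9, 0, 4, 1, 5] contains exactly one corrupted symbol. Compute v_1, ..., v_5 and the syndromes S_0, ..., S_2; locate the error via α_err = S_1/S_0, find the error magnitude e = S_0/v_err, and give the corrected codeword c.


S = (6, 2, 8), error at position 3, error magnitude e = 5, c = [9, 0, 10, 1, 5].

Step 1: column multipliers v_i = (∏_{j≠i}(α_i − α_j))^{−1} mod 11.
  i = 1 (α = 3): (3−5)(3−4)(3−6)(3−10) = (−2)·(−1)·(−3)·(−7) = 42 ≡ 9, so v_1 = 9^{−1} = 5 (mod 11).
  i = 2 (α = 5): (5−3)(5−4)(5−6)(5−10) = 2·1·(−1)·(−5) = 10 ≡ 10, so v_2 = 10^{−1} = 10 (mod 11).
  i = 3 (α = 4): (4−3)(4−5)(4−6)(4−10) = 1·(−1)·(−2)·(−6) = −12 ≡ 10, so v_3 = 10^{−1} = 10 (mod 11).
  i = 4 (α = 6): (6−3)(6−5)(6−4)(6−10) = 3·1·2·(−4) = −24 ≡ 9, so v_4 = 9^{−1} = 5 (mod 11).
  i = 5 (α = 10): (10−3)(10−5)(10−4)(10−6) = 7·5·6·4 = 840 ≡ 4, so v_5 = 4^{−1} = 3 (mod 11).
  v = [5, 10, 10, 5, 3].
Step 2: syndromes of r = [9, 0, 4, 1, 5] (all sums mod 11).
  S_0 = Σ v_i r_i = 5·9 + 10·0 + 10·4 + 5·1 + 3·5 = 105 ≡ 6.
  S_1 = Σ v_i α_i r_i = 5·3·9 + 10·5·0 + 10·4·4 + 5·6·1 + 3·10·5 = 475 ≡ 2.
  α_i^2 mod 11 = [9, 3, 5, 3, 1].
  S_2 = Σ v_i α_i^2 r_i = 5·9·9 + 10·3·0 + 10·5·4 + 5·3·1 + 3·1·5 = 635 ≡ 8.
  S = (6, 2, 8) ≠ 0, so r is not a codeword (an error is present).
Step 3: locate the error. For a single error e at position i, S_ℓ = v_i·e·α_i^ℓ, so α_err = S_1/S_0.
  S_0^{−1} = 6^{−1} = 2 (mod 11), so α_err = 2·2 = 4 ≡ 4 = α_3. Error position i = 3.
  Consistency check: S_2/S_1 = 8·6 = 48 ≡ 4 = α_err ✓ (single-error assumption holds).
Step 4: error magnitude e = S_0/v_3 = S_0·∏_{j≠3}(α_3 − α_j) = 6·10 = 60 ≡ 5 (mod 11).
Step 5: correct position 3: c_3 = r_3 − e = 4 − 5 ≡ 10 (mod 11). Hence c = [9, 0, 10, 1, 5].
  Check: interpolating c through the α_i gives m(x) = 6 + 1·x (degree < 2) with m(α_i) = c_i for every i, so c is indeed a codeword.


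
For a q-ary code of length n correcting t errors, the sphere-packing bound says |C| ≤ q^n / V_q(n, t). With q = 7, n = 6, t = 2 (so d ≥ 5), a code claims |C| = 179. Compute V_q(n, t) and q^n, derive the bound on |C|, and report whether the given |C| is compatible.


V_q(n, t) = 577, q^n = 117649, Hamming bound = 203, |C| = 179 ≤ bound (satisfied).

Step 1: Compute V_q(n, t) = Σ_{j=0}^2 C(n, j) (q−1)^j.
  j = 0: C(6,0)·(6)^0 = 1·1 = 1.
  j = 1: C(6,1)·(6)^1 = 6·6 = 36.
  j = 2: C(6,2)·(6)^2 = 15·36 = 540.
  V_q(n, t) = 1 + 36 + 540 = 577.
Step 2: q^n = 7^6 = 117649.
Step 3: Hamming bound ⌊q^n / V_q(n,t)⌋ = ⌊117649/577⌋ = 203.
Step 4: Compare |C| = 179 to 203: satisfied.
The claimed |C| lies below the Hamming bound.


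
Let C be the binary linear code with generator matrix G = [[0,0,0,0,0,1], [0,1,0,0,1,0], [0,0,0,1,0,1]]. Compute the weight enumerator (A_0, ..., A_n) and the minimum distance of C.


Weight distribution: A_0 = 1, A_1 = 2, A_2 = 2, A_3 = 2, A_4 = 1. Minimum distance d = 1.

Enumerate all 2^3 = 8 messages m ∈ F_2^3.
For each, compute codeword c = mG in F_2^6, then tally its weight.
  m = 000 → c = 000000, weight = 0.
  m = 100 → c = 000001, weight = 1.
  m = 010 → c = 010010, weight = 2.
  m = 110 → c = 010011, weight = 3.
  m = 001 → c = 000101, weight = 2.
  m = 101 → c = 000100, weight = 1.
  m = 011 → c = 010111, weight = 4.
  m = 111 → c = 010110, weight = 3.
Tally weights:
  weight 0: 1 codewords.
  weight 1: 2 codewords.
  weight 2: 2 codewords.
  weight 3: 2 codewords.
  weight 4: 1 codewords.
Minimum distance d = smallest w > 0 with A_w > 0 = 1.
Sanity: Σ A_w = 8 = 2^3 = 8 ✓.


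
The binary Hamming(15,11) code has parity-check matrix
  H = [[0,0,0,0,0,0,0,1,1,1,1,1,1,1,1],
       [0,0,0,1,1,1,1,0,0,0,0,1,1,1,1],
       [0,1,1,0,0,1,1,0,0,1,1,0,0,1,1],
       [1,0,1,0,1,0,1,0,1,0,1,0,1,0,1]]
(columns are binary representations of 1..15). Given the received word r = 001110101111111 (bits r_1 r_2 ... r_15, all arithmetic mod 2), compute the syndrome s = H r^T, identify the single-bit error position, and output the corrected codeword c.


s = (1, 1, 0, 1)^T, error position = 13, corrected codeword c = 001110101111011

Compute s = H r^T mod 2 one row at a time:
  s_1 = 0 + 1 + 1 + 1 + 1 + 1 + 1 + 1 = 7 ≡ 1 (mod 2).
  s_2 = 1 + 1 + 0 + 1 + 1 + 1 + 1 + 1 = 7 ≡ 1 (mod 2).
  s_3 = 0 + 1 + 0 + 1 + 1 + 1 + 1 + 1 = 6 ≡ 0 (mod 2).
  s_4 = 0 + 1 + 1 + 1 + 1 + 1 + 1 + 1 = 7 ≡ 1 (mod 2).
s = (1, 1, 0, 1)^T — this equals column 13 of H (binary 1101), so error is at position 13.
Correct: flip bit 13 of r = 001110101111111 to get c = 001110101111011.


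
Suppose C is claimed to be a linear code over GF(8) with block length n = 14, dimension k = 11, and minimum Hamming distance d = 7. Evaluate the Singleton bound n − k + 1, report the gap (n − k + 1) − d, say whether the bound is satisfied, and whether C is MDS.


Singleton RHS = n − k + 1 = 4, slack = -3, bound violated (no such code; not MDS).

Singleton bound: d ≤ n − k + 1.
Here n = 14, k = 11, so n − k + 1 = 4.
Given d = 7, check d ≤ 4: NO.
Slack = (n − k + 1) − d = -3.
The slack is negative: d = 7 exceeds n − k + 1 = 4 by 3, so the Singleton bound is violated and no linear [14, 11, 7]_8 code can exist. In particular it is not MDS (MDS requires d = n − k + 1 exactly).
Description: the claimed parameters are [14, 11, 7]_8; such a code would be impossible (violates the Singleton bound).


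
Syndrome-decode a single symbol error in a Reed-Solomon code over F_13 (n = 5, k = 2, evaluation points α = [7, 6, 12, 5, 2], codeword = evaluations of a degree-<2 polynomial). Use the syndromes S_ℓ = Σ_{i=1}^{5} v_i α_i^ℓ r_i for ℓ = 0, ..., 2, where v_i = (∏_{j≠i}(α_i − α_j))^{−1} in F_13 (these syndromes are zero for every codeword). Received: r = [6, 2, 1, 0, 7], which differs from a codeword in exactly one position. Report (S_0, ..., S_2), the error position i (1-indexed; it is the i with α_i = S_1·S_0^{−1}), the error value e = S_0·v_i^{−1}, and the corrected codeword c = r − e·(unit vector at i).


S = (1, 7, 10), error at position 1, error magnitude e = 2, c = [4, 2, 1, 0, 7].

Step 1: column multipliers v_i = (∏_{j≠i}(α_i − α_j))^{−1} mod 13.
  i = 1 (α = 7): (7−6)(7−12)(7−5)(7−2) = 1·(−5)·2·5 = −50 ≡ 2, so v_1 = 2^{−1} = 7 (mod 13).
  i = 2 (α = 6): (6−7)(6−12)(6−5)(6−2) = (−1)·(−6)·1·4 = 24 ≡ 11, so v_2 = 11^{−1} = 6 (mod 13).
  i = 3 (α = 12): (12−7)(12−6)(12−5)(12−2) = 5·6·7·10 = 2100 ≡ 7, so v_3 = 7^{−1} = 2 (mod 13).
  i = 4 (α = 5): (5−7)(5−6)(5−12)(5−2) = (−2)·(−1)·(−7)·3 = −42 ≡ 10, so v_4 = 10^{−1} = 4 (mod 13).
  i = 5 (α = 2): (2−7)(2−6)(2−12)(2−5) = (−5)·(−4)·(−10)·(−3) = 600 ≡ 2, so v_5 = 2^{−1} = 7 (mod 13).
  v = [7, 6, 2, 4, 7].
Step 2: syndromes of r = [6, 2, 1, 0, 7] (all sums mod 13).
  S_0 = Σ v_i r_i = 7·6 + 6·2 + 2·1 + 4·0 + 7·7 = 105 ≡ 1.
  S_1 = Σ v_i α_i r_i = 7·7·6 + 6·6·2 + 2·12·1 + 4·5·0 + 7·2·7 = 488 ≡ 7.
  α_i^2 mod 13 = [10, 10, 1, 12, 4].
  S_2 = Σ v_i α_i^2 r_i = 7·10·6 + 6·10·2 + 2·1·1 + 4·12·0 + 7·4·7 = 738 ≡ 10.
  S = (1, 7, 10) ≠ 0, so r is not a codeword (an error is present).
Step 3: locate the error. For a single error e at position i, S_ℓ = v_i·e·α_i^ℓ, so α_err = S_1/S_0.
  S_0^{−1} = 1^{−1} = 1 (mod 13), so α_err = 7·1 = 7 ≡ 7 = α_1. Error position i = 1.
  Consistency check: S_2/S_1 = 10·2 = 20 ≡ 7 = α_err ✓ (single-error assumption holds).
Step 4: error magnitude e = S_0/v_1 = S_0·∏_{j≠1}(α_1 − α_j) = 1·2 = 2 ≡ 2 (mod 13).
Step 5: correct position 1: c_1 = r_1 − e = 6 − 2 ≡ 4 (mod 13). Hence c = [4, 2, 1, 0, 7].
  Check: interpolating c through the α_i gives m(x) = 3 + 2·x (degree < 2) with m(α_i) = c_i for every i, so c is indeed a codeword.


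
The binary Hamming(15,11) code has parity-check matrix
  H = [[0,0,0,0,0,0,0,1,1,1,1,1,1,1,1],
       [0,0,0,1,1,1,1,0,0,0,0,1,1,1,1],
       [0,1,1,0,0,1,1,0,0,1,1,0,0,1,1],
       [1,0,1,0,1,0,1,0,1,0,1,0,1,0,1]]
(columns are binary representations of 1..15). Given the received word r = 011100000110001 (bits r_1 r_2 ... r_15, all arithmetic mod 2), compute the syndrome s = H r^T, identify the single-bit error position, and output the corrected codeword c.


s = (1, 0, 1, 1)^T, error position = 11, corrected codeword c = 011100000100001

Compute s = H r^T mod 2 one row at a time:
  s_1 = 0 + 0 + 1 + 1 + 0 + 0 + 0 + 1 = 3 ≡ 1 (mod 2).
  s_2 = 1 + 0 + 0 + 0 + 0 + 0 + 0 + 1 = 2 ≡ 0 (mod 2).
  s_3 = 1 + 1 + 0 + 0 + 1 + 1 + 0 + 1 = 5 ≡ 1 (mod 2).
  s_4 = 0 + 1 + 0 + 0 + 0 + 1 + 0 + 1 = 3 ≡ 1 (mod 2).
s = (1, 0, 1, 1)^T — this equals column 11 of H (binary 1011), so error is at position 11.
Correct: flip bit 11 of r = 011100000110001 to get c = 011100000100001.


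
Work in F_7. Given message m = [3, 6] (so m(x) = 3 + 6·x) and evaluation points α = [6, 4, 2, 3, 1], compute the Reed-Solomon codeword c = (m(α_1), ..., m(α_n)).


c = [4, 6, 1, 0, 2]

Message polynomial: m(x) = 3 + 6·x (mod 7).
For each evaluation point α_i, compute m(α_i) mod 7:
  α_1 = 6: Horner steps 6 → 4, so m(6) = 4.
  α_2 = 4: Horner steps 6 → 6, so m(4) = 6.
  α_3 = 2: Horner steps 6 → 1, so m(2) = 1.
  α_4 = 3: Horner steps 6 → 0, so m(3) = 0.
  α_5 = 1: Horner steps 6 → 2, so m(1) = 2.
Codeword c = [4, 6, 1, 0, 2] ∈ F_7^5.


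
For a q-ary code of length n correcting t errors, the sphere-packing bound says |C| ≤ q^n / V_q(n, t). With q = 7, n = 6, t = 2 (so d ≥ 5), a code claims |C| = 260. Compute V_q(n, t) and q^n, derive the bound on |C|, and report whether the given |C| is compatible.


V_q(n, t) = 577, q^n = 117649, Hamming bound = 203, |C| = 260 > bound (violated).

Step 1: Compute V_q(n, t) = Σ_{j=0}^2 C(n, j) (q−1)^j.
  j = 0: C(6,0)·(6)^0 = 1·1 = 1.
  j = 1: C(6,1)·(6)^1 = 6·6 = 36.
  j = 2: C(6,2)·(6)^2 = 15·36 = 540.
  V_q(n, t) = 1 + 36 + 540 = 577.
Step 2: q^n = 7^6 = 117649.
Step 3: Hamming bound ⌊q^n / V_q(n,t)⌋ = ⌊117649/577⌋ = 203.
Step 4: Compare |C| = 260 to 203: violated.
The claimed |C| lies above the Hamming bound, so no 7-ary code of length 6 with d ≥ 5 can have 260 codewords.


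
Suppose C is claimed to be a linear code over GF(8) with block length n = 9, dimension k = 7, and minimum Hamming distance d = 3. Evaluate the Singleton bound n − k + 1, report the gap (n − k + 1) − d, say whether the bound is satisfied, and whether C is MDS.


Singleton RHS = n − k + 1 = 3, slack = 0, bound satisfied, MDS.

Singleton bound: d ≤ n − k + 1.
Here n = 9, k = 7, so n − k + 1 = 3.
Given d = 3, check d ≤ 3: YES.
Slack = (n − k + 1) − d = 0.
The code is MDS (slack = 0).
Description: the claimed parameters are [9, 7, 3]_8; such a code would be MDS (meets Singleton bound).


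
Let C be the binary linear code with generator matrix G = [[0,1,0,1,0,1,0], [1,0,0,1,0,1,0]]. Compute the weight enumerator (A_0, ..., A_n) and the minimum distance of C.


Weight distribution: A_0 = 1, A_2 = 1, A_3 = 2. Minimum distance d = 2.

Enumerate all 2^2 = 4 messages m ∈ F_2^2.
For each, compute codeword c = mG in F_2^7, then tally its weight.
  m = 00 → c = 0000000, weight = 0.
  m = 10 → c = 0101010, weight = 3.
  m = 01 → c = 1001010, weight = 3.
  m = 11 → c = 1100000, weight = 2.
Tally weights:
  weight 0: 1 codewords.
  weight 2: 1 codewords.
  weight 3: 2 codewords.
Minimum distance d = smallest w > 0 with A_w > 0 = 2.
Sanity: Σ A_w = 4 = 2^2 = 4 ✓.


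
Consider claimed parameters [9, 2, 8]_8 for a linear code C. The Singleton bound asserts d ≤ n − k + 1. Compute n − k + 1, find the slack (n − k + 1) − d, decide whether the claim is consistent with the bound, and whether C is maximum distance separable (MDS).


Singleton RHS = n − k + 1 = 8, slack = 0, bound satisfied, MDS.

Singleton bound: d ≤ n − k + 1.
Here n = 9, k = 2, so n − k + 1 = 8.
Given d = 8, check d ≤ 8: YES.
Slack = (n − k + 1) − d = 0.
The code is MDS (slack = 0).
Description: the claimed parameters are [9, 2, 8]_8; such a code would be MDS (meets Singleton bound).


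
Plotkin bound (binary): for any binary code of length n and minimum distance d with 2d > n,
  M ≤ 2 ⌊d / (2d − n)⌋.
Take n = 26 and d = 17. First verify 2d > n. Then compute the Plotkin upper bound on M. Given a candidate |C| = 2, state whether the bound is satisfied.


Plotkin bound M ≤ 4; given |C| = 2 ≤ bound (satisfied).

Check applicability: 2d = 34, n = 26.
2d − n = 8 > 0, so Plotkin applies.
Compute d/(2d−n) = 17/8 ≈ 2.1250.
⌊d/(2d−n)⌋ = 2.
Plotkin bound: M ≤ 2·2 = 4.
Given |C| = 2, check: satisfied.
This |C| is below the Plotkin bound.


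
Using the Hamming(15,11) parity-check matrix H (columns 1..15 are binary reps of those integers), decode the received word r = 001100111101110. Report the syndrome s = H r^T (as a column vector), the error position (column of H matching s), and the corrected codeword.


s = (0, 1, 0, 0)^T, error position = 4, corrected codeword c = 001000111101110

Compute s = H r^T mod 2 one row at a time:
  s_1 = 1 + 1 + 1 + 0 + 1 + 1 + 1 + 0 = 6 ≡ 0 (mod 2).
  s_2 = 1 + 0 + 0 + 1 + 1 + 1 + 1 + 0 = 5 ≡ 1 (mod 2).
  s_3 = 0 + 1 + 0 + 1 + 1 + 0 + 1 + 0 = 4 ≡ 0 (mod 2).
  s_4 = 0 + 1 + 0 + 1 + 1 + 0 + 1 + 0 = 4 ≡ 0 (mod 2).
s = (0, 1, 0, 0)^T — this equals column 4 of H (binary 0100), so error is at position 4.
Correct: flip bit 4 of r = 001100111101110 to get c = 001000111101110.


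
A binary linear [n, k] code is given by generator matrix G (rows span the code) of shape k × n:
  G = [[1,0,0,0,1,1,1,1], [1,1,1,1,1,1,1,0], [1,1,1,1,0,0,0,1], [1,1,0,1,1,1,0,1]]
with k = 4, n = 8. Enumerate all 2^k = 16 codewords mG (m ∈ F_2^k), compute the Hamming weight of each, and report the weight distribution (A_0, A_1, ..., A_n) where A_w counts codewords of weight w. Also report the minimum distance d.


Weight distribution: A_0 = 1, A_1 = 1, A_3 = 3, A_4 = 5, A_5 = 3, A_6 = 2, A_7 = 1. Minimum distance d = 1.

Enumerate all 2^4 = 16 messages m ∈ F_2^4.
For each, compute codeword c = mG in F_2^8, then tally its weight.
  m = 0000 → c = 00000000, weight = 0.
  m = 1000 → c = 10001111, weight = 5.
  m = 0100 → c = 11111110, weight = 7.
  m = 1100 → c = 01110001, weight = 4.
  m = 0010 → c = 11110001, weight = 5.
  m = 1010 → c = 01111110, weight = 6.
  m = 0110 → c = 00001111, weight = 4.
  m = 1110 → c = 10000000, weight = 1.
  m = 0001 → c = 11011101, weight = 6.
  m = 1001 → c = 01010010, weight = 3.
  m = 0101 → c = 00100011, weight = 3.
  m = 1101 → c = 10101100, weight = 4.
  m = 0011 → c = 00101100, weight = 3.
  m = 1011 → c = 10100011, weight = 4.
  m = 0111 → c = 11010010, weight = 4.
  m = 1111 → c = 01011101, weight = 5.
Tally weights:
  weight 0: 1 codewords.
  weight 1: 1 codewords.
  weight 3: 3 codewords.
  weight 4: 5 codewords.
  weight 5: 3 codewords.
  weight 6: 2 codewords.
  weight 7: 1 codewords.
Minimum distance d = smallest w > 0 with A_w > 0 = 1.
Sanity: Σ A_w = 16 = 2^4 = 16 ✓.


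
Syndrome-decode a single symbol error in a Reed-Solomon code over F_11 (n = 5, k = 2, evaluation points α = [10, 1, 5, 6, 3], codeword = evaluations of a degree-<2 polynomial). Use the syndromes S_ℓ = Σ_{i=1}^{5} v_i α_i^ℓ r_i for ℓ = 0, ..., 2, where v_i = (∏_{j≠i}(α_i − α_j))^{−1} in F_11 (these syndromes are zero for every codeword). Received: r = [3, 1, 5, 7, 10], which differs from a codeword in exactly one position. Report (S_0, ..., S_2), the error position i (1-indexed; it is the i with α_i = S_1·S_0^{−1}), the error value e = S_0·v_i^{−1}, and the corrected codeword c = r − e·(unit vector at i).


S = (9, 1, 5), error at position 3, error magnitude e = 8, c = [3, 1, 8, 7, 10].

Step 1: column multipliers v_i = (∏_{j≠i}(α_i − α_j))^{−1} mod 11.
  i = 1 (α = 10): (10−1)(10−5)(10−6)(10−3) = 9·5·4·7 = 1260 ≡ 6, so v_1 = 6^{−1} = 2 (mod 11).
  i = 2 (α = 1): (1−10)(1−5)(1−6)(1−3) = (−9)·(−4)·(−5)·(−2) = 360 ≡ 8, so v_2 = 8^{−1} = 7 (mod 11).
  i = 3 (α = 5): (5−10)(5−1)(5−6)(5−3) = (−5)·4·(−1)·2 = 40 ≡ 7, so v_3 = 7^{−1} = 8 (mod 11).
  i = 4 (α = 6): (6−10)(6−1)(6−5)(6−3) = (−4)·5·1·3 = −60 ≡ 6, so v_4 = 6^{−1} = 2 (mod 11).
  i = 5 (α = 3): (3−10)(3−1)(3−5)(3−6) = (−7)·2·(−2)·(−3) = −84 ≡ 4, so v_5 = 4^{−1} = 3 (mod 11).
  v = [2, 7, 8, 2, 3].
Step 2: syndromes of r = [3, 1, 5, 7, 10] (all sums mod 11).
  S_0 = Σ v_i r_i = 2·3 + 7·1 + 8·5 + 2·7 + 3·10 = 97 ≡ 9.
  S_1 = Σ v_i α_i r_i = 2·10·3 + 7·1·1 + 8·5·5 + 2·6·7 + 3·3·10 = 441 ≡ 1.
  α_i^2 mod 11 = [1, 1, 3, 3, 9].
  S_2 = Σ v_i α_i^2 r_i = 2·1·3 + 7·1·1 + 8·3·5 + 2·3·7 + 3·9·10 = 445 ≡ 5.
  S = (9, 1, 5) ≠ 0, so r is not a codeword (an error is present).
Step 3: locate the error. For a single error e at position i, S_ℓ = v_i·e·α_i^ℓ, so α_err = S_1/S_0.
  S_0^{−1} = 9^{−1} = 5 (mod 11), so α_err = 1·5 = 5 ≡ 5 = α_3. Error position i = 3.
  Consistency check: S_2/S_1 = 5·1 = 5 ≡ 5 = α_err ✓ (single-error assumption holds).
Step 4: error magnitude e = S_0/v_3 = S_0·∏_{j≠3}(α_3 − α_j) = 9·7 = 63 ≡ 8 (mod 11).
Step 5: correct position 3: c_3 = r_3 − e = 5 − 8 ≡ 8 (mod 11). Hence c = [3, 1, 8, 7, 10].
  Check: interpolating c through the α_i gives m(x) = 2 + 10·x (degree < 2) with m(α_i) = c_i for every i, so c is indeed a codeword.


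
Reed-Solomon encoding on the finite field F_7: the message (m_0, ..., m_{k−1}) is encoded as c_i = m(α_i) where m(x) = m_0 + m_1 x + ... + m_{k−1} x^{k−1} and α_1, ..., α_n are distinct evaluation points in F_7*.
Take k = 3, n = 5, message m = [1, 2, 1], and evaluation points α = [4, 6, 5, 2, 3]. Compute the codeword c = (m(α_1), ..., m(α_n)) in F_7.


c = [4, 0, 1, 2, 2]

Message polynomial: m(x) = 1 + 2·x + 1·x^2 (mod 7).
For each evaluation point α_i, compute m(α_i) mod 7:
  α_1 = 4: Horner steps 1 → 6 → 4, so m(4) = 4.
  α_2 = 6: Horner steps 1 → 1 → 0, so m(6) = 0.
  α_3 = 5: Horner steps 1 → 0 → 1, so m(5) = 1.
  α_4 = 2: Horner steps 1 → 4 → 2, so m(2) = 2.
  α_5 = 3: Horner steps 1 → 5 → 2, so m(3) = 2.
Codeword c = [4, 0, 1, 2, 2] ∈ F_7^5.


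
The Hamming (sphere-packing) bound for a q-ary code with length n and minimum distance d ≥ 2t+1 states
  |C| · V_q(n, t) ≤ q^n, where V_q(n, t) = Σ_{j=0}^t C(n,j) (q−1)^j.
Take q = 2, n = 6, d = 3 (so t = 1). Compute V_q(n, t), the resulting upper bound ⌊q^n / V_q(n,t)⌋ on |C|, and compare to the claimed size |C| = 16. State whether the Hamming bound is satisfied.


V_q(n, t) = 7, q^n = 64, Hamming bound = 9, |C| = 16 > bound (violated).

Step 1: Compute V_q(n, t) = Σ_{j=0}^1 C(n, j) (q−1)^j.
  j = 0: C(6,0)·(1)^0 = 1·1 = 1.
  j = 1: C(6,1)·(1)^1 = 6·1 = 6.
  V_q(n, t) = 1 + 6 = 7.
Step 2: q^n = 2^6 = 64.
Step 3: Hamming bound ⌊q^n / V_q(n,t)⌋ = ⌊64/7⌋ = 9.
Step 4: Compare |C| = 16 to 9: violated.
The claimed |C| lies above the Hamming bound, so no 2-ary code of length 6 with d ≥ 3 can have 16 codewords.


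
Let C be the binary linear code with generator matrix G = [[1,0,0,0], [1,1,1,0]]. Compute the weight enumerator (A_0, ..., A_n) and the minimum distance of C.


Weight distribution: A_0 = 1, A_1 = 1, A_2 = 1, A_3 = 1. Minimum distance d = 1.

Enumerate all 2^2 = 4 messages m ∈ F_2^2.
For each, compute codeword c = mG in F_2^4, then tally its weight.
  m = 00 → c = 0000, weight = 0.
  m = 10 → c = 1000, weight = 1.
  m = 01 → c = 1110, weight = 3.
  m = 11 → c = 0110, weight = 2.
Tally weights:
  weight 0: 1 codewords.
  weight 1: 1 codewords.
  weight 2: 1 codewords.
  weight 3: 1 codewords.
Minimum distance d = smallest w > 0 with A_w > 0 = 1.
Sanity: Σ A_w = 4 = 2^2 = 4 ✓.


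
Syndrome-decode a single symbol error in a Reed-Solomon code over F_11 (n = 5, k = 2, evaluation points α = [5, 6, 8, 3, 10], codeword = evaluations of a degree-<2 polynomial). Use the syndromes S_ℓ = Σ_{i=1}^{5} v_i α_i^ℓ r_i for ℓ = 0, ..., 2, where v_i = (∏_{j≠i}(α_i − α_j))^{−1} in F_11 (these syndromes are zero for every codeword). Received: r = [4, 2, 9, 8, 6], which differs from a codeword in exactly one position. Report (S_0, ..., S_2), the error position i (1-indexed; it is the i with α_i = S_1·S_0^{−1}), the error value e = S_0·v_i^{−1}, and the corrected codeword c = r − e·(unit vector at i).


S = (9, 2, 9), error at position 5, error magnitude e = 1, c = [4, 2, 9, 8, 5].

Step 1: column multipliers v_i = (∏_{j≠i}(α_i − α_j))^{−1} mod 11.
  i = 1 (α = 5): (5−6)(5−8)(5−3)(5−10) = (−1)·(−3)·2·(−5) = −30 ≡ 3, so v_1 = 3^{−1} = 4 (mod 11).
  i = 2 (α = 6): (6−5)(6−8)(6−3)(6−10) = 1·(−2)·3·(−4) = 24 ≡ 2, so v_2 = 2^{−1} = 6 (mod 11).
  i = 3 (α = 8): (8−5)(8−6)(8−3)(8−10) = 3·2·5·(−2) = −60 ≡ 6, so v_3 = 6^{−1} = 2 (mod 11).
  i = 4 (α = 3): (3−5)(3−6)(3−8)(3−10) = (−2)·(−3)·(−5)·(−7) = 210 ≡ 1, so v_4 = 1^{−1} = 1 (mod 11).
  i = 5 (α = 10): (10−5)(10−6)(10−8)(10−3) = 5·4·2·7 = 280 ≡ 5, so v_5 = 5^{−1} = 9 (mod 11).
  v = [4, 6, 2, 1, 9].
Step 2: syndromes of r = [4, 2, 9, 8, 6] (all sums mod 11).
  S_0 = Σ v_i r_i = 4·4 + 6·2 + 2·9 + 1·8 + 9·6 = 108 ≡ 9.
  S_1 = Σ v_i α_i r_i = 4·5·4 + 6·6·2 + 2·8·9 + 1·3·8 + 9·10·6 = 860 ≡ 2.
  α_i^2 mod 11 = [3, 3, 9, 9, 1].
  S_2 = Σ v_i α_i^2 r_i = 4·3·4 + 6·3·2 + 2·9·9 + 1·9·8 + 9·1·6 = 372 ≡ 9.
  S = (9, 2, 9) ≠ 0, so r is not a codeword (an error is present).
Step 3: locate the error. For a single error e at position i, S_ℓ = v_i·e·α_i^ℓ, so α_err = S_1/S_0.
  S_0^{−1} = 9^{−1} = 5 (mod 11), so α_err = 2·5 = 10 ≡ 10 = α_5. Error position i = 5.
  Consistency check: S_2/S_1 = 9·6 = 54 ≡ 10 = α_err ✓ (single-error assumption holds).
Step 4: error magnitude e = S_0/v_5 = S_0·∏_{j≠5}(α_5 − α_j) = 9·5 = 45 ≡ 1 (mod 11).
Step 5: correct position 5: c_5 = r_5 − e = 6 − 1 ≡ 5 (mod 11). Hence c = [4, 2, 9, 8, 5].
  Check: interpolating c through the α_i gives m(x) = 3 + 9·x (degree < 2) with m(α_i) = c_i for every i, so c is indeed a codeword.


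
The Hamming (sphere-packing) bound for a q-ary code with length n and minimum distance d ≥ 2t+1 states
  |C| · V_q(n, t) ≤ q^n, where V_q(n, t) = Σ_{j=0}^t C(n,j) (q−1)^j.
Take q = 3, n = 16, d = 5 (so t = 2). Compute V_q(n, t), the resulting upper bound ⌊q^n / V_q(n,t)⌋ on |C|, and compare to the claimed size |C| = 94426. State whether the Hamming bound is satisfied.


V_q(n, t) = 513, q^n = 43046721, Hamming bound = 83911, |C| = 94426 > bound (violated).

Step 1: Compute V_q(n, t) = Σ_{j=0}^2 C(n, j) (q−1)^j.
  j = 0: C(16,0)·(2)^0 = 1·1 = 1.
  j = 1: C(16,1)·(2)^1 = 16·2 = 32.
  j = 2: C(16,2)·(2)^2 = 120·4 = 480.
  V_q(n, t) = 1 + 32 + 480 = 513.
Step 2: q^n = 3^16 = 43046721.
Step 3: Hamming bound ⌊q^n / V_q(n,t)⌋ = ⌊43046721/513⌋ = 83911.
Step 4: Compare |C| = 94426 to 83911: violated.
The claimed |C| lies above the Hamming bound, so no 3-ary code of length 16 with d ≥ 5 can have 94426 codewords.


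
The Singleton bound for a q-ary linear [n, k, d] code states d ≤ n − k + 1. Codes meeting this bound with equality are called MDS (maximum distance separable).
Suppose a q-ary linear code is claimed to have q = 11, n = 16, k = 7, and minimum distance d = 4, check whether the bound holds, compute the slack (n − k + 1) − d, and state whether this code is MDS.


Singleton RHS = n − k + 1 = 10, slack = 6, bound satisfied, not MDS.

Singleton bound: d ≤ n − k + 1.
Here n = 16, k = 7, so n − k + 1 = 10.
Given d = 4, check d ≤ 10: YES.
Slack = (n − k + 1) − d = 6.
The code is NOT MDS (slack = 6 > 0).
Description: the claimed parameters are [16, 7, 4]_11; such a code would be non-MDS.


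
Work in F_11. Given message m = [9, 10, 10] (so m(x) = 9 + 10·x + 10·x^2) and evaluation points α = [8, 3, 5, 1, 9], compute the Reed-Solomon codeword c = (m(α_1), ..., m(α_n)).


c = [3, 8, 1, 7, 7]

Message polynomial: m(x) = 9 + 10·x + 10·x^2 (mod 11).
For each evaluation point α_i, compute m(α_i) mod 11:
  α_1 = 8: Horner steps 10 → 2 → 3, so m(8) = 3.
  α_2 = 3: Horner steps 10 → 7 → 8, so m(3) = 8.
  α_3 = 5: Horner steps 10 → 5 → 1, so m(5) = 1.
  α_4 = 1: Horner steps 10 → 9 → 7, so m(1) = 7.
  α_5 = 9: Horner steps 10 → 1 → 7, so m(9) = 7.
Codeword c = [3, 8, 1, 7, 7] ∈ F_11^5.


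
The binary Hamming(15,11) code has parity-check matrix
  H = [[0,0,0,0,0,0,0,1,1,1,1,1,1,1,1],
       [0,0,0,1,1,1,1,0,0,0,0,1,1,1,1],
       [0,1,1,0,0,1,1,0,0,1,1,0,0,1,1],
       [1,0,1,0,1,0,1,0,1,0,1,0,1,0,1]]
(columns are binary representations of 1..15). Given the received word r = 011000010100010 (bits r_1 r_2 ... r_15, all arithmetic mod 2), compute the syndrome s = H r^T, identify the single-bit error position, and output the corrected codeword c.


s = (1, 1, 0, 1)^T, error position = 13, corrected codeword c = 011000010100110

Compute s = H r^T mod 2 one row at a time:
  s_1 = 1 + 0 + 1 + 0 + 0 + 0 + 1 + 0 = 3 ≡ 1 (mod 2).
  s_2 = 0 + 0 + 0 + 0 + 0 + 0 + 1 + 0 = 1 ≡ 1 (mod 2).
  s_3 = 1 + 1 + 0 + 0 + 1 + 0 + 1 + 0 = 4 ≡ 0 (mod 2).
  s_4 = 0 + 1 + 0 + 0 + 0 + 0 + 0 + 0 = 1 ≡ 1 (mod 2).
s = (1, 1, 0, 1)^T — this equals column 13 of H (binary 1101), so error is at position 13.
Correct: flip bit 13 of r = 011000010100010 to get c = 011000010100110.
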